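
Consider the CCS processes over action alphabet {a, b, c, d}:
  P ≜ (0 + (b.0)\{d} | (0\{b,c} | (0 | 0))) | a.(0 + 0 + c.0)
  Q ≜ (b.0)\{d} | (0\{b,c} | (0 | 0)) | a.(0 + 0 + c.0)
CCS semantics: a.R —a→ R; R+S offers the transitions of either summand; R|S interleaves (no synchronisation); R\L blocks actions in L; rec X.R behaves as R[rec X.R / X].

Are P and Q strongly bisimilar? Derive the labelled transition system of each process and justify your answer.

YES

LTS(P): 6 reachable states
  s0 = (0 + (b.0)\{d} | (0\{b,c} | (0 | 0))) | a.(0 + 0 + c.0) → —a→ s1, —b→ s2
  s1 = (0 + (b.0)\{d} | (0\{b,c} | (0 | 0))) | (0 + 0 + c.0) → —b→ s3, —c→ s4
  s2 = 0\{d} | (0\{b,c} | (0 | 0)) | a.(0 + 0 + c.0) → —a→ s3
  s3 = 0\{d} | (0\{b,c} | (0 | 0)) | (0 + 0 + c.0) → —c→ s5
  s4 = (0 + (b.0)\{d} | (0\{b,c} | (0 | 0))) | 0 → —b→ s5
  s5 = 0\{d} | (0\{b,c} | (0 | 0)) | 0 → ·
LTS(Q): 6 reachable states
  t0 = (b.0)\{d} | (0\{b,c} | (0 | 0)) | a.(0 + 0 + c.0) → —a→ t1, —b→ t2
  t1 = (b.0)\{d} | (0\{b,c} | (0 | 0)) | (0 + 0 + c.0) → —b→ t3, —c→ t4
  t2 = 0\{d} | (0\{b,c} | (0 | 0)) | a.(0 + 0 + c.0) → —a→ t3
  t3 = 0\{d} | (0\{b,c} | (0 | 0)) | (0 + 0 + c.0) → —c→ t5
  t4 = (b.0)\{d} | (0\{b,c} | (0 | 0)) | 0 → —b→ t5
  t5 = 0\{d} | (0\{b,c} | (0 | 0)) | 0 → ·
Coarsest stable partition (strong bisimilarity classes):
  B0 = {s0, t0}
  B1 = {s1, t1}
  B2 = {s3, t3}
  B3 = {s5, t5}
  B4 = {s4, t4}
  B5 = {s2, t2}
s0 ∈ B0, t0 ∈ B0 → same block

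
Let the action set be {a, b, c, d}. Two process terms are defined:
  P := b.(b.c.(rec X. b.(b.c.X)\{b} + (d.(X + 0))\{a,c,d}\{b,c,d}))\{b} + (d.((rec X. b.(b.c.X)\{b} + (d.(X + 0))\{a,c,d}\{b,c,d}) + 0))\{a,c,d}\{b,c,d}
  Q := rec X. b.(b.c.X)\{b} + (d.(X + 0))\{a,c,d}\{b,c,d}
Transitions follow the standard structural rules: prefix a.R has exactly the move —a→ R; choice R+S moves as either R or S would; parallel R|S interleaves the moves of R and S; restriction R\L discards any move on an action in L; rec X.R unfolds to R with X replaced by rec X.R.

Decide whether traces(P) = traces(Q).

trace-equivalent

P's transition system — 2 states:
  u0 = b.(b.c.(rec X. b.(b.c.X)\{b} + (d.(X + 0))\{a,c,d}\{b,c,d}))\{b} + (d.((rec X. b.(b.c.X)\{b} + (d.(X + 0))\{a,c,d}\{b,c,d}) + 0))\{a,c,d}\{b,c,d} → ··b··> u1
  u1 = (b.c.(rec X. b.(b.c.X)\{b} + (d.(X + 0))\{a,c,d}\{b,c,d}))\{b} → stopped
Q's transition system — 2 states:
  v0 = rec X. b.(b.c.X)\{b} + (d.(X + 0))\{a,c,d}\{b,c,d} → ··b··> v1
  v1 = (b.c.(rec X. b.(b.c.X)\{b} + (d.(X + 0))\{a,c,d}\{b,c,d}))\{b} → stopped
Coarsest stable partition (strong bisimilarity classes):
  B0 = {u0, v0}
  B1 = {u1, v1}
u0 ∈ B0, v0 ∈ B0 → same block
Bisimilar ⇒ trace-equivalent.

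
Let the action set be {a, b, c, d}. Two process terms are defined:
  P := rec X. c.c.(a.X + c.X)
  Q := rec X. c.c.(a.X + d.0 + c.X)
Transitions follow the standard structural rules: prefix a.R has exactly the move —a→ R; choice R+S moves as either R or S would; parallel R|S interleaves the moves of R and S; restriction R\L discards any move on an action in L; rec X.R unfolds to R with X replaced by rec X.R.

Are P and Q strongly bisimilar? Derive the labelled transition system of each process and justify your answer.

NO

Reachable graph of P (3 states):
  p0 = rec X. c.c.(a.X + c.X) → —c→ p1
  p1 = c.(a.(rec X. c.c.(a.X + c.X)) + c.(rec X. c.c.(a.X + c.X))) → —c→ p2
  p2 = a.(rec X. c.c.(a.X + c.X)) + c.(rec X. c.c.(a.X + c.X)) → —a→ p0, —c→ p0
Reachable graph of Q (4 states):
  q0 = rec X. c.c.(a.X + d.0 + c.X) → —c→ q1
  q1 = c.(a.(rec X. c.c.(a.X + d.0 + c.X)) + d.0 + c.(rec X. c.c.(a.X + d.0 + c.X))) → —c→ q2
  q2 = a.(rec X. c.c.(a.X + d.0 + c.X)) + d.0 + c.(rec X. c.c.(a.X + d.0 + c.X)) → —a→ q0, —c→ q0, —d→ q3
  q3 = 0 → ·
Coarsest stable partition (strong bisimilarity classes):
  B0 = {p0}
  B1 = {p1}
  B2 = {p2}
  B3 = {q0}
  B4 = {q1}
  B5 = {q2}
  B6 = {q3}
p0 ∈ B0, q0 ∈ B3 → different blocks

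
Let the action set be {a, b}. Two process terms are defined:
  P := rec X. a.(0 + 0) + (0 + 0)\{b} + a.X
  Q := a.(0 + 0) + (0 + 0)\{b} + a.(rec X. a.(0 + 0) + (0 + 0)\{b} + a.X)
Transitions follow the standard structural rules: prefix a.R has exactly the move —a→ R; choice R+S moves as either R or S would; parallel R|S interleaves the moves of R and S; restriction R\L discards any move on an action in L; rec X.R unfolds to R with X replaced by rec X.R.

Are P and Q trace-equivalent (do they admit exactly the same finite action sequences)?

traces(P) = traces(Q)

P's transition system — 2 states:
  p0 = rec X. a.(0 + 0) + (0 + 0)\{b} + a.X ⊢ =a=> p0, =a=> p1
  p1 = 0 + 0 ⊢ deadlocked
Q's transition system — 3 states:
  q0 = a.(0 + 0) + (0 + 0)\{b} + a.(rec X. a.(0 + 0) + (0 + 0)\{b} + a.X) ⊢ =a=> q1, =a=> q2
  q1 = 0 + 0 ⊢ deadlocked
  q2 = rec X. a.(0 + 0) + (0 + 0)\{b} + a.X ⊢ =a=> q1, =a=> q2
Partition-refinement fixed point:
  B0 = {p0, q0, q2}
  B1 = {p1, q1}
p0 ∈ B0, q0 ∈ B0 → same block
Bisimilar ⇒ trace-equivalent.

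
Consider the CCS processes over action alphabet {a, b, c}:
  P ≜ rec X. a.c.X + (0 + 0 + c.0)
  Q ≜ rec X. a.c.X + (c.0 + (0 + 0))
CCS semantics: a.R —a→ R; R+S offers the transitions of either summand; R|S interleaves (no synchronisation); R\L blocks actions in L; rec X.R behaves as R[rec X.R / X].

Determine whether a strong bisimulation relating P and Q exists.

LTS(P): 3 reachable states
  m0 = rec X. a.c.X + (0 + 0 + c.0) :: --a--▸ m1, --c--▸ m2
  m1 = c.(rec X. a.c.X + (0 + 0 + c.0)) :: --c--▸ m0
  m2 = 0 :: (no moves)
LTS(Q): 3 reachable states
  n0 = rec X. a.c.X + (c.0 + (0 + 0)) :: --a--▸ n1, --c--▸ n2
  n1 = c.(rec X. a.c.X + (c.0 + (0 + 0))) :: --c--▸ n0
  n2 = 0 :: (no moves)
Bisimilarity quotient blocks:
  B0 = {m0, n0}
  B1 = {m1, n1}
  B2 = {m2, n2}
m0 ∈ B0, n0 ∈ B0 → same block

YES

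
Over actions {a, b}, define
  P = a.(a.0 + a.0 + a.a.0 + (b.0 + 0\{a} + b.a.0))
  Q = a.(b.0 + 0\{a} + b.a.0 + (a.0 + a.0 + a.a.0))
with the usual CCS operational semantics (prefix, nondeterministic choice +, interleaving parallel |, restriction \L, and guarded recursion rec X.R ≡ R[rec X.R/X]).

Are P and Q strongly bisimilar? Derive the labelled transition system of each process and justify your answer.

bisimilar

P's transition system — 4 states:
  s0 = a.(a.0 + a.0 + a.a.0 + (b.0 + 0\{a} + b.a.0)) | —a→ s1
  s1 = a.0 + a.0 + a.a.0 + (b.0 + 0\{a} + b.a.0) | —a→ s2, —a→ s3, —b→ s2, —b→ s3
  s2 = 0 | deadlocked
  s3 = a.0 | —a→ s2
Q's transition system — 4 states:
  t0 = a.(b.0 + 0\{a} + b.a.0 + (a.0 + a.0 + a.a.0)) | —a→ t1
  t1 = b.0 + 0\{a} + b.a.0 + (a.0 + a.0 + a.a.0) | —a→ t2, —a→ t3, —b→ t2, —b→ t3
  t2 = 0 | deadlocked
  t3 = a.0 | —a→ t2
Coarsest stable partition (strong bisimilarity classes):
  B0 = {s0, t0}
  B1 = {s1, t1}
  B2 = {s2, t2}
  B3 = {s3, t3}
s0 ∈ B0, t0 ∈ B0 → same block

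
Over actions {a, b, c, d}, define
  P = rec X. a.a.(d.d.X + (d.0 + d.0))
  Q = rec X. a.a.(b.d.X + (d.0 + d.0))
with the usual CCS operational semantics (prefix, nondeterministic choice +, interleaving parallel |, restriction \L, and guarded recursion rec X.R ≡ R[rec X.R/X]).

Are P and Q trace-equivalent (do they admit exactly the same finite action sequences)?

NO — witness ⟨aadd⟩

Reachable graph of P (5 states):
  m0 = rec X. a.a.(d.d.X + (d.0 + d.0)) :: =a=> m1
  m1 = a.(d.d.(rec X. a.a.(d.d.X + (d.0 + d.0))) + (d.0 + d.0)) :: =a=> m2
  m2 = d.d.(rec X. a.a.(d.d.X + (d.0 + d.0))) + (d.0 + d.0) :: =d=> m3, =d=> m4
  m3 = 0 :: ·
  m4 = d.(rec X. a.a.(d.d.X + (d.0 + d.0))) :: =d=> m0
Reachable graph of Q (5 states):
  n0 = rec X. a.a.(b.d.X + (d.0 + d.0)) :: =a=> n1
  n1 = a.(b.d.(rec X. a.a.(b.d.X + (d.0 + d.0))) + (d.0 + d.0)) :: =a=> n2
  n2 = b.d.(rec X. a.a.(b.d.X + (d.0 + d.0))) + (d.0 + d.0) :: =b=> n3, =d=> n4
  n3 = d.(rec X. a.a.(b.d.X + (d.0 + d.0))) :: =d=> n0
  n4 = 0 :: ·
Run σ = ⟨aadd⟩ on P: start {m0}
  after a @ step 1: {m1}
  after a @ step 2: {m2}
  after d @ step 3: {m3, m4}
  after d @ step 4: {m0}
  — P admits the full trace.
Run σ = ⟨aadd⟩ on Q: start {n0}
  after a @ step 1: {n1}
  after a @ step 2: {n2}
  after d @ step 3: {n4}
  after d @ step 4: no successor for Q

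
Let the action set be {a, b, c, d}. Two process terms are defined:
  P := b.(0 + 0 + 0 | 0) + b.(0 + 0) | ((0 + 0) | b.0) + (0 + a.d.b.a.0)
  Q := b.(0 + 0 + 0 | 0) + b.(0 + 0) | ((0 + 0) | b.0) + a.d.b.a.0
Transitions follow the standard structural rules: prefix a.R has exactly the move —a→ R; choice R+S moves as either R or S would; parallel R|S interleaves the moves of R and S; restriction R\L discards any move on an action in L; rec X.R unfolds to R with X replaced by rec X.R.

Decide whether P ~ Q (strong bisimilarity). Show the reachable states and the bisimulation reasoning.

P ~ Q

Reachable graph of P (9 states):
  u0 = b.(0 + 0 + 0 | 0) + b.(0 + 0) | ((0 + 0) | b.0) + (0 + a.d.b.a.0) :: --a--▸ u1, --b--▸ u2, --b--▸ u3, --b--▸ u4
  u1 = d.b.a.0 :: --d--▸ u5
  u2 = (0 + 0) | ((0 + 0) | b.0) :: --b--▸ u6
  u3 = 0 + 0 + 0 | 0 :: stopped
  u4 = b.(0 + 0) | ((0 + 0) | 0) :: --b--▸ u6
  u5 = b.a.0 :: --b--▸ u7
  u6 = (0 + 0) | ((0 + 0) | 0) :: stopped
  u7 = a.0 :: --a--▸ u8
  u8 = 0 :: stopped
Reachable graph of Q (9 states):
  v0 = b.(0 + 0 + 0 | 0) + b.(0 + 0) | ((0 + 0) | b.0) + a.d.b.a.0 :: --a--▸ v1, --b--▸ v2, --b--▸ v3, --b--▸ v4
  v1 = d.b.a.0 :: --d--▸ v5
  v2 = (0 + 0) | ((0 + 0) | b.0) :: --b--▸ v6
  v3 = 0 + 0 + 0 | 0 :: stopped
  v4 = b.(0 + 0) | ((0 + 0) | 0) :: --b--▸ v6
  v5 = b.a.0 :: --b--▸ v7
  v6 = (0 + 0) | ((0 + 0) | 0) :: stopped
  v7 = a.0 :: --a--▸ v8
  v8 = 0 :: stopped
Bisimilarity quotient blocks:
  B0 = {u0, v0}
  B1 = {u2, u4, v2, v4}
  B2 = {u3, u6, u8, v3, v6, v8}
  B3 = {u1, v1}
  B4 = {u5, v5}
  B5 = {u7, v7}
u0 ∈ B0, v0 ∈ B0 → same block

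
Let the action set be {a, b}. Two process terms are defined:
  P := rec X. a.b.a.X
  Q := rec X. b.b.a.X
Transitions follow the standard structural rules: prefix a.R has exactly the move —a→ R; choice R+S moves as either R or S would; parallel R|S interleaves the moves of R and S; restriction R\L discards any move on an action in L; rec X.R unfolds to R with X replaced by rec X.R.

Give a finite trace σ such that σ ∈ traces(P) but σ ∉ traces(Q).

a

LTS(P): 3 reachable states
  m0 = rec X. a.b.a.X → -a-> m1
  m1 = b.a.(rec X. a.b.a.X) → -b-> m2
  m2 = a.(rec X. a.b.a.X) → -a-> m0
LTS(Q): 3 reachable states
  n0 = rec X. b.b.a.X → -b-> n1
  n1 = b.a.(rec X. b.b.a.X) → -b-> n2
  n2 = a.(rec X. b.b.a.X) → -a-> n0
Run σ = ⟨a⟩ on P: start {m0}
  step 1 (a): {m1}
  ✓ P
Run σ = ⟨a⟩ on Q: start {n0}
  step 1 (a): ∅ (Q stuck)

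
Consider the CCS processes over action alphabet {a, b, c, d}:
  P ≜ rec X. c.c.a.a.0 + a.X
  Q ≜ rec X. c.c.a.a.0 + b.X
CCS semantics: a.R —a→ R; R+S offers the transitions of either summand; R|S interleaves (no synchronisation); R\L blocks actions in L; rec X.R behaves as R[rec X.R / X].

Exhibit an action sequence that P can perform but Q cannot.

P's transition system — 5 states:
  u0 = rec X. c.c.a.a.0 + a.X → --a--▸ u0, --c--▸ u1
  u1 = c.a.a.0 → --c--▸ u2
  u2 = a.a.0 → --a--▸ u3
  u3 = a.0 → --a--▸ u4
  u4 = 0 → ∅
Q's transition system — 5 states:
  v0 = rec X. c.c.a.a.0 + b.X → --b--▸ v0, --c--▸ v1
  v1 = c.a.a.0 → --c--▸ v2
  v2 = a.a.0 → --a--▸ v3
  v3 = a.0 → --a--▸ v4
  v4 = 0 → ∅
Trace ⟨a⟩ through P, begin at {u0}:
  after a @ step 1: {u0}
  — P admits the full trace.
Trace ⟨a⟩ through Q, begin at {v0}:
  after a @ step 1: ∅  — Q cannot continue

a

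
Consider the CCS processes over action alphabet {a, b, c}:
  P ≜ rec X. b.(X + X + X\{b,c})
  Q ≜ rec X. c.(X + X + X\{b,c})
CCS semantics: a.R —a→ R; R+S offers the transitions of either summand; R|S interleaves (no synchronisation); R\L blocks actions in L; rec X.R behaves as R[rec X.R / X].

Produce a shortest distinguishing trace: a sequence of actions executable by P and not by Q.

b

LTS(P): 2 reachable states
  s0 = rec X. b.(X + X + X\{b,c}) :: --b--▸ s1
  s1 = (rec X. b.(X + X + X\{b,c})) + (rec X. b.(X + X + X\{b,c})) + (rec X. b.(X + X + X\{b,c}))\{b,c} :: --b--▸ s1
LTS(Q): 2 reachable states
  t0 = rec X. c.(X + X + X\{b,c}) :: --c--▸ t1
  t1 = (rec X. c.(X + X + X\{b,c})) + (rec X. c.(X + X + X\{b,c})) + (rec X. c.(X + X + X\{b,c}))\{b,c} :: --c--▸ t1
Trace ⟨b⟩ through P, begin at {s0}:
  [1] b ⇒ {s1}
  — P admits the full trace.
Trace ⟨b⟩ through Q, begin at {t0}:
  [1] b ⇒ no successor for Q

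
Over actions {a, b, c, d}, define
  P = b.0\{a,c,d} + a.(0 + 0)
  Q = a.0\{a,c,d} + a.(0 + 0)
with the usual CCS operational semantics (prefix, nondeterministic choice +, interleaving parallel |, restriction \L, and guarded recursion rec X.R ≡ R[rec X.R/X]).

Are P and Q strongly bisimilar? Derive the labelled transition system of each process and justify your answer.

P's transition system — 3 states:
  u0 = b.0\{a,c,d} + a.(0 + 0) has moves =a=> u1, =b=> u2
  u1 = 0 + 0 has moves ∅
  u2 = 0\{a,c,d} has moves ∅
Q's transition system — 3 states:
  v0 = a.0\{a,c,d} + a.(0 + 0) has moves =a=> v1, =a=> v2
  v1 = 0 + 0 has moves ∅
  v2 = 0\{a,c,d} has moves ∅
Bisimilarity quotient blocks:
  B0 = {u0}
  B1 = {u1, u2, v1, v2}
  B2 = {v0}
u0 ∈ B0, v0 ∈ B2 → different blocks

P ≁ Q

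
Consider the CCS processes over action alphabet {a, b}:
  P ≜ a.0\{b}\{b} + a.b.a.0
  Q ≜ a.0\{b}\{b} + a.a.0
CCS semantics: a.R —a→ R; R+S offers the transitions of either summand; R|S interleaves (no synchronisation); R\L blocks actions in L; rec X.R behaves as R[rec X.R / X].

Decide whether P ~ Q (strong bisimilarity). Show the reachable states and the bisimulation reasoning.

not bisimilar

Reachable graph of P (5 states):
  m0 = a.0\{b}\{b} + a.b.a.0 :: ··a··> m1, ··a··> m2
  m1 = 0\{b}\{b} :: deadlocked
  m2 = b.a.0 :: ··b··> m3
  m3 = a.0 :: ··a··> m4
  m4 = 0 :: deadlocked
Reachable graph of Q (4 states):
  n0 = a.0\{b}\{b} + a.a.0 :: ··a··> n1, ··a··> n2
  n1 = 0\{b}\{b} :: deadlocked
  n2 = a.0 :: ··a··> n3
  n3 = 0 :: deadlocked
Coarsest stable partition (strong bisimilarity classes):
  B0 = {m0}
  B1 = {m1, m4, n1, n3}
  B2 = {m2}
  B3 = {m3, n2}
  B4 = {n0}
m0 ∈ B0, n0 ∈ B4 → different blocks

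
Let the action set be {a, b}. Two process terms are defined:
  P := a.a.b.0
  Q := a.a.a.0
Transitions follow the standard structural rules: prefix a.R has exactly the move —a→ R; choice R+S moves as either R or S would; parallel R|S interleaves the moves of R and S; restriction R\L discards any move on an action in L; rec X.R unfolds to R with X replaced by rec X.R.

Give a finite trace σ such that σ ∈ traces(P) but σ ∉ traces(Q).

LTS(P): 4 reachable states
  p0 = a.a.b.0 :: --a--▸ p1
  p1 = a.b.0 :: --a--▸ p2
  p2 = b.0 :: --b--▸ p3
  p3 = 0 :: stopped
LTS(Q): 4 reachable states
  q0 = a.a.a.0 :: --a--▸ q1
  q1 = a.a.0 :: --a--▸ q2
  q2 = a.0 :: --a--▸ q3
  q3 = 0 :: stopped
Trace ⟨aab⟩ through P, begin at {p0}:
  after a @ step 1: {p1}
  after a @ step 2: {p2}
  after b @ step 3: {p3}
  ✓ P
Trace ⟨aab⟩ through Q, begin at {q0}:
  after a @ step 1: {q1}
  after a @ step 2: {q2}
  after b @ step 3: no successor for Q

aab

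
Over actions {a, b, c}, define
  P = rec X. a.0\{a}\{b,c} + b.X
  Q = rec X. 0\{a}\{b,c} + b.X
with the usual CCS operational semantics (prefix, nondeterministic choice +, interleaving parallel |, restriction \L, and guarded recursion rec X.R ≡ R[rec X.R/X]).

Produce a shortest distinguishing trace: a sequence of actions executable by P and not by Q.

a

LTS(P): 2 reachable states
  u0 = rec X. a.0\{a}\{b,c} + b.X has moves ··a··> u1, ··b··> u0
  u1 = 0\{a}\{b,c} has moves (no moves)
LTS(Q): 1 reachable states
  v0 = rec X. 0\{a}\{b,c} + b.X has moves ··b··> v0
Run σ = ⟨a⟩ on P: start {u0}
  step 1 (a): {u1}
  — P admits the full trace.
Run σ = ⟨a⟩ on Q: start {v0}
  step 1 (a): no successor for Q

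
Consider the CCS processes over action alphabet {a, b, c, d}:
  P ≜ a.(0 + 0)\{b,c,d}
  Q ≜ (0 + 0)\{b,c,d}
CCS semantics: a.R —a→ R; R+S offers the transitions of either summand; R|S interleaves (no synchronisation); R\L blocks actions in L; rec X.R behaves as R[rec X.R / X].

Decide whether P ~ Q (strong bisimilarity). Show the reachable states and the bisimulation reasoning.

NO

LTS(P): 2 reachable states
  m0 = a.(0 + 0)\{b,c,d} has moves --a--▸ m1
  m1 = (0 + 0)\{b,c,d} has moves ∅
LTS(Q): 1 reachable states
  n0 = (0 + 0)\{b,c,d} has moves ∅
Partition-refinement fixed point:
  B0 = {m0}
  B1 = {m1, n0}
m0 ∈ B0, n0 ∈ B1 → different blocks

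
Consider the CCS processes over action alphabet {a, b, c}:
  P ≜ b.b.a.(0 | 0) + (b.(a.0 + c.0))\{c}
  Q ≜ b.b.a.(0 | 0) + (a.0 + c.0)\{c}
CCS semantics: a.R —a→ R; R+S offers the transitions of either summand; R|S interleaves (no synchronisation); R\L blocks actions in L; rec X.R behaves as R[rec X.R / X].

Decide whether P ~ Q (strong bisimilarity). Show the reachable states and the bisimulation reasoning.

NO

LTS(P): 6 reachable states
  p0 = b.b.a.(0 | 0) + (b.(a.0 + c.0))\{c} :: =b=> p1, =b=> p2
  p1 = (a.0 + c.0)\{c} :: =a=> p3
  p2 = b.a.(0 | 0) :: =b=> p4
  p3 = 0\{c} :: ·
  p4 = a.(0 | 0) :: =a=> p5
  p5 = 0 | 0 :: ·
LTS(Q): 5 reachable states
  q0 = b.b.a.(0 | 0) + (a.0 + c.0)\{c} :: =a=> q1, =b=> q2
  q1 = 0\{c} :: ·
  q2 = b.a.(0 | 0) :: =b=> q3
  q3 = a.(0 | 0) :: =a=> q4
  q4 = 0 | 0 :: ·
Bisimilarity quotient blocks:
  B0 = {p0}
  B1 = {p1, p4, q3}
  B2 = {p3, p5, q1, q4}
  B3 = {p2, q2}
  B4 = {q0}
p0 ∈ B0, q0 ∈ B4 → different blocks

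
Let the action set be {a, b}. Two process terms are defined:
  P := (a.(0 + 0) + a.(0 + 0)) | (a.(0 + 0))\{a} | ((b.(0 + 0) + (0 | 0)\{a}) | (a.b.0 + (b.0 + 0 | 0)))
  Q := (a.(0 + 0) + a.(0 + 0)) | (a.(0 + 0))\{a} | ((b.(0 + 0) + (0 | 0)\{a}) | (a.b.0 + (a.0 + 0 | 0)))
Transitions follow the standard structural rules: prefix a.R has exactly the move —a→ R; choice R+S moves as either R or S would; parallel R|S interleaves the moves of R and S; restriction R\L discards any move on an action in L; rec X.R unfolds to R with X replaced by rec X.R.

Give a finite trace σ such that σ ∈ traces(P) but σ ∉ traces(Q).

bb

Reachable graph of P (12 states):
  u0 = (a.(0 + 0) + a.(0 + 0)) | (a.(0 + 0))\{a} | ((b.(0 + 0) + (0 | 0)\{a}) | (a.b.0 + (b.0 + 0 | 0))) ⊢ --a--▸ u1, --a--▸ u2, --b--▸ u3, --b--▸ u4
  u1 = (0 + 0) | (a.(0 + 0))\{a} | ((b.(0 + 0) + (0 | 0)\{a}) | (a.b.0 + (b.0 + 0 | 0))) ⊢ --a--▸ u5, --b--▸ u6, --b--▸ u7
  u2 = (a.(0 + 0) + a.(0 + 0)) | (a.(0 + 0))\{a} | ((b.(0 + 0) + (0 | 0)\{a}) | b.0) ⊢ --a--▸ u5, --b--▸ u4, --b--▸ u8
  u3 = (a.(0 + 0) + a.(0 + 0)) | (a.(0 + 0))\{a} | ((0 + 0) | (a.b.0 + (b.0 + 0 | 0))) ⊢ --a--▸ u6, --a--▸ u8, --b--▸ u9
  u4 = (a.(0 + 0) + a.(0 + 0)) | (a.(0 + 0))\{a} | ((b.(0 + 0) + (0 | 0)\{a}) | 0) ⊢ --a--▸ u7, --b--▸ u9
  u5 = (0 + 0) | (a.(0 + 0))\{a} | ((b.(0 + 0) + (0 | 0)\{a}) | b.0) ⊢ --b--▸ u10, --b--▸ u7
  u6 = (0 + 0) | (a.(0 + 0))\{a} | ((0 + 0) | (a.b.0 + (b.0 + 0 | 0))) ⊢ --a--▸ u10, --b--▸ u11
  u7 = (0 + 0) | (a.(0 + 0))\{a} | ((b.(0 + 0) + (0 | 0)\{a}) | 0) ⊢ --b--▸ u11
  u8 = (a.(0 + 0) + a.(0 + 0)) | (a.(0 + 0))\{a} | ((0 + 0) | b.0) ⊢ --a--▸ u10, --b--▸ u9
  u9 = (a.(0 + 0) + a.(0 + 0)) | (a.(0 + 0))\{a} | ((0 + 0) | 0) ⊢ --a--▸ u11
  u10 = (0 + 0) | (a.(0 + 0))\{a} | ((0 + 0) | b.0) ⊢ --b--▸ u11
  u11 = (0 + 0) | (a.(0 + 0))\{a} | ((0 + 0) | 0) ⊢ stopped
Reachable graph of Q (12 states):
  v0 = (a.(0 + 0) + a.(0 + 0)) | (a.(0 + 0))\{a} | ((b.(0 + 0) + (0 | 0)\{a}) | (a.b.0 + (a.0 + 0 | 0))) ⊢ --a--▸ v1, --a--▸ v2, --a--▸ v3, --b--▸ v4
  v1 = (0 + 0) | (a.(0 + 0))\{a} | ((b.(0 + 0) + (0 | 0)\{a}) | (a.b.0 + (a.0 + 0 | 0))) ⊢ --a--▸ v5, --a--▸ v6, --b--▸ v7
  v2 = (a.(0 + 0) + a.(0 + 0)) | (a.(0 + 0))\{a} | ((b.(0 + 0) + (0 | 0)\{a}) | 0) ⊢ --a--▸ v5, --b--▸ v8
  v3 = (a.(0 + 0) + a.(0 + 0)) | (a.(0 + 0))\{a} | ((b.(0 + 0) + (0 | 0)\{a}) | b.0) ⊢ --a--▸ v6, --b--▸ v2, --b--▸ v9
  v4 = (a.(0 + 0) + a.(0 + 0)) | (a.(0 + 0))\{a} | ((0 + 0) | (a.b.0 + (a.0 + 0 | 0))) ⊢ --a--▸ v7, --a--▸ v8, --a--▸ v9
  v5 = (0 + 0) | (a.(0 + 0))\{a} | ((b.(0 + 0) + (0 | 0)\{a}) | 0) ⊢ --b--▸ v10
  v6 = (0 + 0) | (a.(0 + 0))\{a} | ((b.(0 + 0) + (0 | 0)\{a}) | b.0) ⊢ --b--▸ v11, --b--▸ v5
  v7 = (0 + 0) | (a.(0 + 0))\{a} | ((0 + 0) | (a.b.0 + (a.0 + 0 | 0))) ⊢ --a--▸ v10, --a--▸ v11
  v8 = (a.(0 + 0) + a.(0 + 0)) | (a.(0 + 0))\{a} | ((0 + 0) | 0) ⊢ --a--▸ v10
  v9 = (a.(0 + 0) + a.(0 + 0)) | (a.(0 + 0))\{a} | ((0 + 0) | b.0) ⊢ --a--▸ v11, --b--▸ v8
  v10 = (0 + 0) | (a.(0 + 0))\{a} | ((0 + 0) | 0) ⊢ stopped
  v11 = (0 + 0) | (a.(0 + 0))\{a} | ((0 + 0) | b.0) ⊢ --b--▸ v10
Executing bb from P (initial set {u0}):
  step 1 (b): {u3, u4}
  step 2 (b): {u9}
  — P admits the full trace.
Executing bb from Q (initial set {v0}):
  step 1 (b): {v4}
  step 2 (b): ∅ (Q stuck)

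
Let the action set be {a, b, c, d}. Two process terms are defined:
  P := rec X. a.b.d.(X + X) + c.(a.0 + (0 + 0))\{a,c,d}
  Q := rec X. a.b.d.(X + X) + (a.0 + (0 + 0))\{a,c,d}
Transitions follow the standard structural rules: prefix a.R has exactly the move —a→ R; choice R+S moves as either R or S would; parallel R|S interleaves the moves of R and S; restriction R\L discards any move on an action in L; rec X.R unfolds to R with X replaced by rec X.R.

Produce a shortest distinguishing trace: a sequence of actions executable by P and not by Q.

c

P's transition system — 5 states:
  s0 = rec X. a.b.d.(X + X) + c.(a.0 + (0 + 0))\{a,c,d} ⊢ -a-> s1, -c-> s2
  s1 = b.d.((rec X. a.b.d.(X + X) + c.(a.0 + (0 + 0))\{a,c,d}) + (rec X. a.b.d.(X + X) + c.(a.0 + (0 + 0))\{a,c,d})) ⊢ -b-> s3
  s2 = (a.0 + (0 + 0))\{a,c,d} ⊢ (no moves)
  s3 = d.((rec X. a.b.d.(X + X) + c.(a.0 + (0 + 0))\{a,c,d}) + (rec X. a.b.d.(X + X) + c.(a.0 + (0 + 0))\{a,c,d})) ⊢ -d-> s4
  s4 = (rec X. a.b.d.(X + X) + c.(a.0 + (0 + 0))\{a,c,d}) + (rec X. a.b.d.(X + X) + c.(a.0 + (0 + 0))\{a,c,d}) ⊢ -a-> s1, -c-> s2
Q's transition system — 4 states:
  t0 = rec X. a.b.d.(X + X) + (a.0 + (0 + 0))\{a,c,d} ⊢ -a-> t1
  t1 = b.d.((rec X. a.b.d.(X + X) + (a.0 + (0 + 0))\{a,c,d}) + (rec X. a.b.d.(X + X) + (a.0 + (0 + 0))\{a,c,d})) ⊢ -b-> t2
  t2 = d.((rec X. a.b.d.(X + X) + (a.0 + (0 + 0))\{a,c,d}) + (rec X. a.b.d.(X + X) + (a.0 + (0 + 0))\{a,c,d})) ⊢ -d-> t3
  t3 = (rec X. a.b.d.(X + X) + (a.0 + (0 + 0))\{a,c,d}) + (rec X. a.b.d.(X + X) + (a.0 + (0 + 0))\{a,c,d}) ⊢ -a-> t1
Executing c from P (initial set {s0}):
  after c @ step 1: {s2}
  P completes σ.
Executing c from Q (initial set {t0}):
  after c @ step 1: ∅  — Q cannot continue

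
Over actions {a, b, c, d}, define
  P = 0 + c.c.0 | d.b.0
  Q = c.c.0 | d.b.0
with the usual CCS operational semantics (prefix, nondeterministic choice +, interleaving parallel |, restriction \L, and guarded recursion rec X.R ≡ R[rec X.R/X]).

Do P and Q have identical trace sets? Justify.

P's transition system — 9 states:
  u0 = 0 + c.c.0 | d.b.0 → -c-> u1, -d-> u2
  u1 = c.0 | d.b.0 → -c-> u3, -d-> u4
  u2 = c.c.0 | b.0 → -b-> u5, -c-> u4
  u3 = 0 | d.b.0 → -d-> u6
  u4 = c.0 | b.0 → -b-> u7, -c-> u6
  u5 = c.c.0 | 0 → -c-> u7
  u6 = 0 | b.0 → -b-> u8
  u7 = c.0 | 0 → -c-> u8
  u8 = 0 | 0 → stopped
Q's transition system — 9 states:
  v0 = c.c.0 | d.b.0 → -c-> v1, -d-> v2
  v1 = c.0 | d.b.0 → -c-> v3, -d-> v4
  v2 = c.c.0 | b.0 → -b-> v5, -c-> v4
  v3 = 0 | d.b.0 → -d-> v6
  v4 = c.0 | b.0 → -b-> v7, -c-> v6
  v5 = c.c.0 | 0 → -c-> v7
  v6 = 0 | b.0 → -b-> v8
  v7 = c.0 | 0 → -c-> v8
  v8 = 0 | 0 → stopped
Bisimilarity quotient blocks:
  B0 = {u0, v0}
  B1 = {u1, v1}
  B2 = {u3, v3}
  B3 = {u6, v6}
  B4 = {u8, v8}
  B5 = {u4, v4}
  B6 = {u7, v7}
  B7 = {u2, v2}
  B8 = {u5, v5}
u0 ∈ B0, v0 ∈ B0 → same block
Bisimilar ⇒ trace-equivalent.

traces(P) = traces(Q)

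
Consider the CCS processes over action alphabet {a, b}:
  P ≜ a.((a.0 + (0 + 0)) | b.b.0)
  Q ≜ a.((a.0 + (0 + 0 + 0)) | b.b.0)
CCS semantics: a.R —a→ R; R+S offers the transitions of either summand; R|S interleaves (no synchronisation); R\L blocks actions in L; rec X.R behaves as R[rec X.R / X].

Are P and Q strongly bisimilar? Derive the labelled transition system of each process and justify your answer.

P's transition system — 7 states:
  p0 = a.((a.0 + (0 + 0)) | b.b.0) | —a→ p1
  p1 = (a.0 + (0 + 0)) | b.b.0 | —a→ p2, —b→ p3
  p2 = 0 | b.b.0 | —b→ p4
  p3 = (a.0 + (0 + 0)) | b.0 | —a→ p4, —b→ p5
  p4 = 0 | b.0 | —b→ p6
  p5 = (a.0 + (0 + 0)) | 0 | —a→ p6
  p6 = 0 | 0 | stopped
Q's transition system — 7 states:
  q0 = a.((a.0 + (0 + 0 + 0)) | b.b.0) | —a→ q1
  q1 = (a.0 + (0 + 0 + 0)) | b.b.0 | —a→ q2, —b→ q3
  q2 = 0 | b.b.0 | —b→ q4
  q3 = (a.0 + (0 + 0 + 0)) | b.0 | —a→ q4, —b→ q5
  q4 = 0 | b.0 | —b→ q6
  q5 = (a.0 + (0 + 0 + 0)) | 0 | —a→ q6
  q6 = 0 | 0 | stopped
Coarsest stable partition (strong bisimilarity classes):
  B0 = {p0, q0}
  B1 = {p1, q1}
  B2 = {p3, q3}
  B3 = {p4, q4}
  B4 = {p6, q6}
  B5 = {p5, q5}
  B6 = {p2, q2}
p0 ∈ B0, q0 ∈ B0 → same block

bisimilar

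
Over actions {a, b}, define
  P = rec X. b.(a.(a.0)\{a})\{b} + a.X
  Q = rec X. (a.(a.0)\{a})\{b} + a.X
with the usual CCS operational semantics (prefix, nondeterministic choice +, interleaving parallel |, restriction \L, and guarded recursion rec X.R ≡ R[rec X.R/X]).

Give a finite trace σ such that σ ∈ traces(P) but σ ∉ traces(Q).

b

LTS(P): 3 reachable states
  p0 = rec X. b.(a.(a.0)\{a})\{b} + a.X → -a-> p0, -b-> p1
  p1 = (a.(a.0)\{a})\{b} → -a-> p2
  p2 = (a.0)\{a}\{b} → ·
LTS(Q): 2 reachable states
  q0 = rec X. (a.(a.0)\{a})\{b} + a.X → -a-> q0, -a-> q1
  q1 = (a.0)\{a}\{b} → ·
Run σ = ⟨b⟩ on P: start {p0}
  [1] b ⇒ {p1}
  — P admits the full trace.
Run σ = ⟨b⟩ on Q: start {q0}
  [1] b ⇒ ∅  — Q cannot continue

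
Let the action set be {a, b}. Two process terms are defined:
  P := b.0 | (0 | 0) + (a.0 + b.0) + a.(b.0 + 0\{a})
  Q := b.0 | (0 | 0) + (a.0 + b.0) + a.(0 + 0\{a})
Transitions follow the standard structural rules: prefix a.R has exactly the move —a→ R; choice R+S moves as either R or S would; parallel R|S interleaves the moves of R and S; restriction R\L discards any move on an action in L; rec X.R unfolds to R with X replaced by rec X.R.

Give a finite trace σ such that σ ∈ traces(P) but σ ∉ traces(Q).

LTS(P): 4 reachable states
  p0 = b.0 | (0 | 0) + (a.0 + b.0) + a.(b.0 + 0\{a}) has moves ··a··> p1, ··a··> p2, ··b··> p1, ··b··> p3
  p1 = 0 has moves stopped
  p2 = b.0 + 0\{a} has moves ··b··> p1
  p3 = 0 | (0 | 0) has moves stopped
LTS(Q): 4 reachable states
  q0 = b.0 | (0 | 0) + (a.0 + b.0) + a.(0 + 0\{a}) has moves ··a··> q1, ··a··> q2, ··b··> q1, ··b··> q3
  q1 = 0 has moves stopped
  q2 = 0 + 0\{a} has moves stopped
  q3 = 0 | (0 | 0) has moves stopped
Trace ⟨ab⟩ through P, begin at {p0}:
  [1] a ⇒ {p1, p2}
  [2] b ⇒ {p1}
  P completes σ.
Trace ⟨ab⟩ through Q, begin at {q0}:
  [1] a ⇒ {q1, q2}
  [2] b ⇒ ∅  — Q cannot continue

ab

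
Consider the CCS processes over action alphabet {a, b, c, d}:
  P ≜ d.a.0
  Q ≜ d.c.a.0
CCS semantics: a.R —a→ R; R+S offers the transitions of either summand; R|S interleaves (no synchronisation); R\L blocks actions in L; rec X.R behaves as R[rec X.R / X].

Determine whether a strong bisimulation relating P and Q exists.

LTS(P): 3 reachable states
  u0 = d.a.0 ⊢ -d-> u1
  u1 = a.0 ⊢ -a-> u2
  u2 = 0 ⊢ stopped
LTS(Q): 4 reachable states
  v0 = d.c.a.0 ⊢ -d-> v1
  v1 = c.a.0 ⊢ -c-> v2
  v2 = a.0 ⊢ -a-> v3
  v3 = 0 ⊢ stopped
Bisimilarity quotient blocks:
  B0 = {u0}
  B1 = {u1, v2}
  B2 = {u2, v3}
  B3 = {v0}
  B4 = {v1}
u0 ∈ B0, v0 ∈ B3 → different blocks

P ≁ Q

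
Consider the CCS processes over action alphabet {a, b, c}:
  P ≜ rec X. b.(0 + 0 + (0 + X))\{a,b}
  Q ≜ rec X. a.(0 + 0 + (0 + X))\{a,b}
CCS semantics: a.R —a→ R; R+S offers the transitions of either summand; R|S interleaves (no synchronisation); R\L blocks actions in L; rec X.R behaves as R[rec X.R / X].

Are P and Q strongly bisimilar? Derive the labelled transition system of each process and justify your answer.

NO

LTS(P): 2 reachable states
  s0 = rec X. b.(0 + 0 + (0 + X))\{a,b} has moves --b--▸ s1
  s1 = (0 + 0 + (0 + (rec X. b.(0 + 0 + (0 + X))\{a,b})))\{a,b} has moves ∅
LTS(Q): 2 reachable states
  t0 = rec X. a.(0 + 0 + (0 + X))\{a,b} has moves --a--▸ t1
  t1 = (0 + 0 + (0 + (rec X. a.(0 + 0 + (0 + X))\{a,b})))\{a,b} has moves ∅
Bisimilarity quotient blocks:
  B0 = {s0}
  B1 = {s1, t1}
  B2 = {t0}
s0 ∈ B0, t0 ∈ B2 → different blocks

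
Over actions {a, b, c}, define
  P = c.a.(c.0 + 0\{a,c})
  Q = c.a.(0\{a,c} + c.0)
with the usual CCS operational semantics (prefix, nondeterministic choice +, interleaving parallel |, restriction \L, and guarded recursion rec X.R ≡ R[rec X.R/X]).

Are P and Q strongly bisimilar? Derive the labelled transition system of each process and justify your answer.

P ~ Q

P's transition system — 4 states:
  u0 = c.a.(c.0 + 0\{a,c}) → --c--▸ u1
  u1 = a.(c.0 + 0\{a,c}) → --a--▸ u2
  u2 = c.0 + 0\{a,c} → --c--▸ u3
  u3 = 0 → (no moves)
Q's transition system — 4 states:
  v0 = c.a.(0\{a,c} + c.0) → --c--▸ v1
  v1 = a.(0\{a,c} + c.0) → --a--▸ v2
  v2 = 0\{a,c} + c.0 → --c--▸ v3
  v3 = 0 → (no moves)
Partition-refinement fixed point:
  B0 = {u0, v0}
  B1 = {u1, v1}
  B2 = {u2, v2}
  B3 = {u3, v3}
u0 ∈ B0, v0 ∈ B0 → same block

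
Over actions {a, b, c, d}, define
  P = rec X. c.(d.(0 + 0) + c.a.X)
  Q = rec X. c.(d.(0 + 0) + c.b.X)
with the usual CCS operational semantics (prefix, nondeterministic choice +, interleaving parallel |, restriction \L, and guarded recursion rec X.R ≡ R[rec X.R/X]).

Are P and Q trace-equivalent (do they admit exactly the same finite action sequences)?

traces(P) ≠ traces(Q) — witness ⟨cca⟩

Reachable graph of P (4 states):
  p0 = rec X. c.(d.(0 + 0) + c.a.X) | ··c··> p1
  p1 = d.(0 + 0) + c.a.(rec X. c.(d.(0 + 0) + c.a.X)) | ··c··> p2, ··d··> p3
  p2 = a.(rec X. c.(d.(0 + 0) + c.a.X)) | ··a··> p0
  p3 = 0 + 0 | deadlocked
Reachable graph of Q (4 states):
  q0 = rec X. c.(d.(0 + 0) + c.b.X) | ··c··> q1
  q1 = d.(0 + 0) + c.b.(rec X. c.(d.(0 + 0) + c.b.X)) | ··c··> q2, ··d··> q3
  q2 = b.(rec X. c.(d.(0 + 0) + c.b.X)) | ··b··> q0
  q3 = 0 + 0 | deadlocked
Executing cca from P (initial set {p0}):
  step 1 (c): {p1}
  step 2 (c): {p2}
  step 3 (a): {p0}
  ✓ P
Executing cca from Q (initial set {q0}):
  step 1 (c): {q1}
  step 2 (c): {q2}
  step 3 (a): ∅ (Q stuck)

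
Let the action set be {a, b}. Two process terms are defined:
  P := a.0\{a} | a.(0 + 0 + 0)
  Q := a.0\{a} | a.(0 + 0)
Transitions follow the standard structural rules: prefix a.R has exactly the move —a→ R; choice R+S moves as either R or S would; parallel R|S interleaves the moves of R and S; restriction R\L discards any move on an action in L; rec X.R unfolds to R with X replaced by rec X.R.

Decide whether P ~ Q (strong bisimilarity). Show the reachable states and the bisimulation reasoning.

YES

LTS(P): 4 reachable states
  m0 = a.0\{a} | a.(0 + 0 + 0) ⊢ ··a··> m1, ··a··> m2
  m1 = 0\{a} | a.(0 + 0 + 0) ⊢ ··a··> m3
  m2 = a.0\{a} | (0 + 0 + 0) ⊢ ··a··> m3
  m3 = 0\{a} | (0 + 0 + 0) ⊢ deadlocked
LTS(Q): 4 reachable states
  n0 = a.0\{a} | a.(0 + 0) ⊢ ··a··> n1, ··a··> n2
  n1 = 0\{a} | a.(0 + 0) ⊢ ··a··> n3
  n2 = a.0\{a} | (0 + 0) ⊢ ··a··> n3
  n3 = 0\{a} | (0 + 0) ⊢ deadlocked
Bisimilarity quotient blocks:
  B0 = {m0, n0}
  B1 = {m1, m2, n1, n2}
  B2 = {m3, n3}
m0 ∈ B0, n0 ∈ B0 → same block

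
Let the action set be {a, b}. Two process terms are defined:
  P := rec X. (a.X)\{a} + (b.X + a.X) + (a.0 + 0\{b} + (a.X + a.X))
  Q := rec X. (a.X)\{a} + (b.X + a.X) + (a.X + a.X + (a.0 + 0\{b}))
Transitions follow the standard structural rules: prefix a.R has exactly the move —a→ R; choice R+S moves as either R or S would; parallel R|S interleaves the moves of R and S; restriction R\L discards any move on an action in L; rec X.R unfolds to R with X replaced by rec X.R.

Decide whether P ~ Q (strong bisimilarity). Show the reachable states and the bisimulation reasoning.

P's transition system — 2 states:
  u0 = rec X. (a.X)\{a} + (b.X + a.X) + (a.0 + 0\{b} + (a.X + a.X)) → =a=> u0, =a=> u1, =b=> u0
  u1 = 0 → stopped
Q's transition system — 2 states:
  v0 = rec X. (a.X)\{a} + (b.X + a.X) + (a.X + a.X + (a.0 + 0\{b})) → =a=> v0, =a=> v1, =b=> v0
  v1 = 0 → stopped
Bisimilarity quotient blocks:
  B0 = {u0, v0}
  B1 = {u1, v1}
u0 ∈ B0, v0 ∈ B0 → same block

P ~ Q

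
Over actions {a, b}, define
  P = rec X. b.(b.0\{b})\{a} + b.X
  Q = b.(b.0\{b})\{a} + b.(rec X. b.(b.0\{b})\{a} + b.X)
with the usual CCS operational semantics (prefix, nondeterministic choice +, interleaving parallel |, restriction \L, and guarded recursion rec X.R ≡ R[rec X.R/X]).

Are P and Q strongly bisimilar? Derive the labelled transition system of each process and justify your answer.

P's transition system — 3 states:
  u0 = rec X. b.(b.0\{b})\{a} + b.X ⊢ -b-> u0, -b-> u1
  u1 = (b.0\{b})\{a} ⊢ -b-> u2
  u2 = 0\{b}\{a} ⊢ stopped
Q's transition system — 4 states:
  v0 = b.(b.0\{b})\{a} + b.(rec X. b.(b.0\{b})\{a} + b.X) ⊢ -b-> v1, -b-> v2
  v1 = (b.0\{b})\{a} ⊢ -b-> v3
  v2 = rec X. b.(b.0\{b})\{a} + b.X ⊢ -b-> v1, -b-> v2
  v3 = 0\{b}\{a} ⊢ stopped
Partition-refinement fixed point:
  B0 = {u0, v0, v2}
  B1 = {u1, v1}
  B2 = {u2, v3}
u0 ∈ B0, v0 ∈ B0 → same block

YES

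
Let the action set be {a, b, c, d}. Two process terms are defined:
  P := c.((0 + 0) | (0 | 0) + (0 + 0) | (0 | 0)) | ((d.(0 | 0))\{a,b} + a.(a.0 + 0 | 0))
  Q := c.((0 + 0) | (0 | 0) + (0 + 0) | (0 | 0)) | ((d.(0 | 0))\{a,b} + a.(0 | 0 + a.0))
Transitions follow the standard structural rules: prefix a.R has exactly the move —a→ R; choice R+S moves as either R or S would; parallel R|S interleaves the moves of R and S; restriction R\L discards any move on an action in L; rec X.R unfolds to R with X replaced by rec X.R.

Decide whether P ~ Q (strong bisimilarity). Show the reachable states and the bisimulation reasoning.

YES

Reachable graph of P (8 states):
  u0 = c.((0 + 0) | (0 | 0) + (0 + 0) | (0 | 0)) | ((d.(0 | 0))\{a,b} + a.(a.0 + 0 | 0)) ⊢ =a=> u1, =c=> u2, =d=> u3
  u1 = c.((0 + 0) | (0 | 0) + (0 + 0) | (0 | 0)) | (a.0 + 0 | 0) ⊢ =a=> u4, =c=> u5
  u2 = ((0 + 0) | (0 | 0) + (0 + 0) | (0 | 0)) | ((d.(0 | 0))\{a,b} + a.(a.0 + 0 | 0)) ⊢ =a=> u5, =d=> u6
  u3 = c.((0 + 0) | (0 | 0) + (0 + 0) | (0 | 0)) | (0 | 0)\{a,b} ⊢ =c=> u6
  u4 = c.((0 + 0) | (0 | 0) + (0 + 0) | (0 | 0)) | 0 ⊢ =c=> u7
  u5 = ((0 + 0) | (0 | 0) + (0 + 0) | (0 | 0)) | (a.0 + 0 | 0) ⊢ =a=> u7
  u6 = ((0 + 0) | (0 | 0) + (0 + 0) | (0 | 0)) | (0 | 0)\{a,b} ⊢ ∅
  u7 = ((0 + 0) | (0 | 0) + (0 + 0) | (0 | 0)) | 0 ⊢ ∅
Reachable graph of Q (8 states):
  v0 = c.((0 + 0) | (0 | 0) + (0 + 0) | (0 | 0)) | ((d.(0 | 0))\{a,b} + a.(0 | 0 + a.0)) ⊢ =a=> v1, =c=> v2, =d=> v3
  v1 = c.((0 + 0) | (0 | 0) + (0 + 0) | (0 | 0)) | (0 | 0 + a.0) ⊢ =a=> v4, =c=> v5
  v2 = ((0 + 0) | (0 | 0) + (0 + 0) | (0 | 0)) | ((d.(0 | 0))\{a,b} + a.(0 | 0 + a.0)) ⊢ =a=> v5, =d=> v6
  v3 = c.((0 + 0) | (0 | 0) + (0 + 0) | (0 | 0)) | (0 | 0)\{a,b} ⊢ =c=> v6
  v4 = c.((0 + 0) | (0 | 0) + (0 + 0) | (0 | 0)) | 0 ⊢ =c=> v7
  v5 = ((0 + 0) | (0 | 0) + (0 + 0) | (0 | 0)) | (0 | 0 + a.0) ⊢ =a=> v7
  v6 = ((0 + 0) | (0 | 0) + (0 + 0) | (0 | 0)) | (0 | 0)\{a,b} ⊢ ∅
  v7 = ((0 + 0) | (0 | 0) + (0 + 0) | (0 | 0)) | 0 ⊢ ∅
Bisimilarity quotient blocks:
  B0 = {u0, v0}
  B1 = {u2, v2}
  B2 = {u6, u7, v6, v7}
  B3 = {u5, v5}
  B4 = {u3, u4, v3, v4}
  B5 = {u1, v1}
u0 ∈ B0, v0 ∈ B0 → same block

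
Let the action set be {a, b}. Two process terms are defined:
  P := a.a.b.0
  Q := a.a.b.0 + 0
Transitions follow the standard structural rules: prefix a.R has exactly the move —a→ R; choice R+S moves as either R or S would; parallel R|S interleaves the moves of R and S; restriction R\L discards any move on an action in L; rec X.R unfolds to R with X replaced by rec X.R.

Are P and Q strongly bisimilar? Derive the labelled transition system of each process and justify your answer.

P ~ Q

P's transition system — 4 states:
  p0 = a.a.b.0 | =a=> p1
  p1 = a.b.0 | =a=> p2
  p2 = b.0 | =b=> p3
  p3 = 0 | ∅
Q's transition system — 4 states:
  q0 = a.a.b.0 + 0 | =a=> q1
  q1 = a.b.0 | =a=> q2
  q2 = b.0 | =b=> q3
  q3 = 0 | ∅
Coarsest stable partition (strong bisimilarity classes):
  B0 = {p0, q0}
  B1 = {p1, q1}
  B2 = {p2, q2}
  B3 = {p3, q3}
p0 ∈ B0, q0 ∈ B0 → same block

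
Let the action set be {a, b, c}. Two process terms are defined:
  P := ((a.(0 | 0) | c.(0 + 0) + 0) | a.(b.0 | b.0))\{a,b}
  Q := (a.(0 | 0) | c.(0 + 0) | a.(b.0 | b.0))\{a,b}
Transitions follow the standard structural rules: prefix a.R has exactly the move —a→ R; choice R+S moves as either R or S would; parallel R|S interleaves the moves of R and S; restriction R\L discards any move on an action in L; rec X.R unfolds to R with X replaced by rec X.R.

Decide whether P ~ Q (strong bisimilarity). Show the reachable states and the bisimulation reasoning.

LTS(P): 2 reachable states
  m0 = ((a.(0 | 0) | c.(0 + 0) + 0) | a.(b.0 | b.0))\{a,b} has moves ··c··> m1
  m1 = (a.(0 | 0) | (0 + 0) | a.(b.0 | b.0))\{a,b} has moves deadlocked
LTS(Q): 2 reachable states
  n0 = (a.(0 | 0) | c.(0 + 0) | a.(b.0 | b.0))\{a,b} has moves ··c··> n1
  n1 = (a.(0 | 0) | (0 + 0) | a.(b.0 | b.0))\{a,b} has moves deadlocked
Bisimilarity quotient blocks:
  B0 = {m0, n0}
  B1 = {m1, n1}
m0 ∈ B0, n0 ∈ B0 → same block

bisimilar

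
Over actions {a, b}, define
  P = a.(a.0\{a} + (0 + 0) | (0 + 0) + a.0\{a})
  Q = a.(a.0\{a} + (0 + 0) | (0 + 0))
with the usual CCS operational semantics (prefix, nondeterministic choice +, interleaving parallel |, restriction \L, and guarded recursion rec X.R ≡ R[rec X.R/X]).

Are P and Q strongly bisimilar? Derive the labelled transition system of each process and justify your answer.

Reachable graph of P (3 states):
  m0 = a.(a.0\{a} + (0 + 0) | (0 + 0) + a.0\{a}) | ··a··> m1
  m1 = a.0\{a} + (0 + 0) | (0 + 0) + a.0\{a} | ··a··> m2
  m2 = 0\{a} | ·
Reachable graph of Q (3 states):
  n0 = a.(a.0\{a} + (0 + 0) | (0 + 0)) | ··a··> n1
  n1 = a.0\{a} + (0 + 0) | (0 + 0) | ··a··> n2
  n2 = 0\{a} | ·
Coarsest stable partition (strong bisimilarity classes):
  B0 = {m0, n0}
  B1 = {m1, n1}
  B2 = {m2, n2}
m0 ∈ B0, n0 ∈ B0 → same block

P ~ Q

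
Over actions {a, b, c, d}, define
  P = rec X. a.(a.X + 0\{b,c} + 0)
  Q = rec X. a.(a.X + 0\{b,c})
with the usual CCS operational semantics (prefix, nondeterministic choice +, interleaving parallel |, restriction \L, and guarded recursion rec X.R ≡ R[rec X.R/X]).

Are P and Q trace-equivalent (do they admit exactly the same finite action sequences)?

YES

LTS(P): 2 reachable states
  m0 = rec X. a.(a.X + 0\{b,c} + 0) ⊢ ··a··> m1
  m1 = a.(rec X. a.(a.X + 0\{b,c} + 0)) + 0\{b,c} + 0 ⊢ ··a··> m0
LTS(Q): 2 reachable states
  n0 = rec X. a.(a.X + 0\{b,c}) ⊢ ··a··> n1
  n1 = a.(rec X. a.(a.X + 0\{b,c})) + 0\{b,c} ⊢ ··a··> n0
Partition-refinement fixed point:
  B0 = {m0, m1, n0, n1}
m0 ∈ B0, n0 ∈ B0 → same block
Bisimilar ⇒ trace-equivalent.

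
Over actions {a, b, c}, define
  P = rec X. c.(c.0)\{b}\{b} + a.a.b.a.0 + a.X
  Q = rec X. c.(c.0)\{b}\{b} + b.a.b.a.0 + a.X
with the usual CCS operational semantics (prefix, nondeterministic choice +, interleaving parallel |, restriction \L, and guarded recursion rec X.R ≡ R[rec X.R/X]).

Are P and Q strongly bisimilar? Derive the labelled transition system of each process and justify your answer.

not bisimilar

Reachable graph of P (7 states):
  u0 = rec X. c.(c.0)\{b}\{b} + a.a.b.a.0 + a.X :: =a=> u0, =a=> u1, =c=> u2
  u1 = a.b.a.0 :: =a=> u3
  u2 = (c.0)\{b}\{b} :: =c=> u4
  u3 = b.a.0 :: =b=> u5
  u4 = 0\{b}\{b} :: deadlocked
  u5 = a.0 :: =a=> u6
  u6 = 0 :: deadlocked
Reachable graph of Q (7 states):
  v0 = rec X. c.(c.0)\{b}\{b} + b.a.b.a.0 + a.X :: =a=> v0, =b=> v1, =c=> v2
  v1 = a.b.a.0 :: =a=> v3
  v2 = (c.0)\{b}\{b} :: =c=> v4
  v3 = b.a.0 :: =b=> v5
  v4 = 0\{b}\{b} :: deadlocked
  v5 = a.0 :: =a=> v6
  v6 = 0 :: deadlocked
Bisimilarity quotient blocks:
  B0 = {u0}
  B1 = {u1, v1}
  B2 = {u3, v3}
  B3 = {u5, v5}
  B4 = {u4, u6, v4, v6}
  B5 = {u2, v2}
  B6 = {v0}
u0 ∈ B0, v0 ∈ B6 → different blocks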